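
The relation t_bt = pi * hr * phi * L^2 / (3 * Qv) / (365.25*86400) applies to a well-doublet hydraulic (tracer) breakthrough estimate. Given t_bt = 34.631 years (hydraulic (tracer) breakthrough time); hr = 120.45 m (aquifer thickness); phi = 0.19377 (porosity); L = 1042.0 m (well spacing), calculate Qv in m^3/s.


Qv = pi*hr*phi*L^2 / (3*t_bt*365.25*86400)
Qv = pi*120.45*0.19377*1042.0^2 / (3*34.631*365.25*86400)
Qv = 0.024282 m^3/s


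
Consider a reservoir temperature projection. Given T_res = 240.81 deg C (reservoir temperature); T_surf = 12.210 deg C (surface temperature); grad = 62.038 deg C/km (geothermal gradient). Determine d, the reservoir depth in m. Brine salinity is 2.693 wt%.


d = (T_res - T_surf) / grad * 1000
d = (240.81 - 12.210) / 62.038 * 1000
d = 3684.8 m


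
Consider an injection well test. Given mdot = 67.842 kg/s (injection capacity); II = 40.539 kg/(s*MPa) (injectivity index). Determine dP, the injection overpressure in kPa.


dP = mdot * 1000 / II
dP = 67.842 * 1000 / 40.539
dP = 1673.5 kPa


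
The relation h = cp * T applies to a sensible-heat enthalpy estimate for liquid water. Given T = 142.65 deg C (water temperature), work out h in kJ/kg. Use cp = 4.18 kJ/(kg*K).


h = cp * T
h = 4.18 * 142.65
h = 596.28 kJ/kg


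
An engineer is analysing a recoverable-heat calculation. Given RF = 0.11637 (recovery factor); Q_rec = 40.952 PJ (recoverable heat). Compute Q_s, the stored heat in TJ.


Q_s = Q_rec / RF
Q_s = 40.952 / 0.11637
Q_s = 351.9120 PJ
Convert: 351.9120 PJ * 1000.0 = 3.5191e+05 TJ
Q_s = 3.5191e+05 TJ


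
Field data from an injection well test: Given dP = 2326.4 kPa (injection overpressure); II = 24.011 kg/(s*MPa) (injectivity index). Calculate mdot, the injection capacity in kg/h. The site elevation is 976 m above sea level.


mdot = II * dP / 1000
mdot = 24.011 * 2326.4 / 1000
mdot = 55.85919 kg/s
Convert: 55.85919 kg/s * 3600.0 = 2.0109e+05 kg/h
mdot = 2.0109e+05 kg/h


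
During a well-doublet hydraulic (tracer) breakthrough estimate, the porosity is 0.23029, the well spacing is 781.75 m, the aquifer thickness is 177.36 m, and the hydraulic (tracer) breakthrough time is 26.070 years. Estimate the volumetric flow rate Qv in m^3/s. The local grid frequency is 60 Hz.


Qv = pi*hr*phi*L^2 / (3*t_bt*365.25*86400)
Qv = pi*177.36*0.23029*781.75^2 / (3*26.070*365.25*86400)
Qv = 0.031772 m^3/s


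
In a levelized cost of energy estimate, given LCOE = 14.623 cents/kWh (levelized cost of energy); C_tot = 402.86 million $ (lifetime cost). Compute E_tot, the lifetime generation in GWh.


E_tot = C_tot / LCOE * 100
E_tot = 402.86 / 14.623 * 100
E_tot = 2755.0 GWh


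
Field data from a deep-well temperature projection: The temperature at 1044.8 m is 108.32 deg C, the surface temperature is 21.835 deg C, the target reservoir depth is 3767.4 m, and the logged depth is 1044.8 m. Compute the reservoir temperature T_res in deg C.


Step 1: grad = (T_d1 - T_surf)/d1 * 1000 = (108.32 - 21.835)/1044.8 * 1000 = 82.77661 deg C/km
Step 2: T_res = T_surf + grad*d2/1000 = 21.835 + 82.77661*3767.4/1000 = 333.69 deg C
T_res = 333.69 deg C


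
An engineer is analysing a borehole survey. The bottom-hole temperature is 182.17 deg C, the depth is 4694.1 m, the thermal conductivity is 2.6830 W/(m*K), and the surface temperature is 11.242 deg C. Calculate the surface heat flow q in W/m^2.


Step 1: grad = (T_d - T_surf)/d * 1000 = (182.17 - 11.242)/4694.1 * 1000 = 36.41337 deg C/km
Step 2: q = k * grad / 1000 = 2.683 * 36.41337 / 1000 = 0.097697 W/m^2
q = 0.097697 W/m^2


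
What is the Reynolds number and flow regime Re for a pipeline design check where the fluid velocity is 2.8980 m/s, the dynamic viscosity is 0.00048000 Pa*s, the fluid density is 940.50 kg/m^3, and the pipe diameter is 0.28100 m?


Step 1: Re = rho*vel*D/mu = 940.5*2.898*0.281/0.00048 = 1.5956e+06
Step 2: Re = 1.5956e+06 > 4000, so flow is turbulent.
Re = 1.5956e+06 (turbulent)


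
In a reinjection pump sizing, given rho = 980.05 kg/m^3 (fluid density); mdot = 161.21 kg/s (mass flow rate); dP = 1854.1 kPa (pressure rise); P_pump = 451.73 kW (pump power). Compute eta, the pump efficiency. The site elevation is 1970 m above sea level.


eta = mdot * dP / (rho * P_pump)
eta = 161.21 * 1854.1 / (980.05 * 451.73)
eta = 0.67515


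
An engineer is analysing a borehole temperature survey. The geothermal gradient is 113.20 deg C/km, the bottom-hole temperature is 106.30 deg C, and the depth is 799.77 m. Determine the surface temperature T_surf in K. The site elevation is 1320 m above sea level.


T_surf = T_d - grad * d / 1000
T_surf = 106.30 - 113.20 * 799.77 / 1000
T_surf = 15.76604 deg C
Convert to K: 15.76604 + 273.15 = 288.92 K
T_surf = 288.92 K


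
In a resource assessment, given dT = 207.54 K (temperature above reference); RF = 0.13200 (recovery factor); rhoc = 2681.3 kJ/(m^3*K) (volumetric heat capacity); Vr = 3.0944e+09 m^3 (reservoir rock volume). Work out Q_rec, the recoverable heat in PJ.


Step 1: Q_s = Vr*rhoc*dT/1e12 = 3.0944e+09*2681.3*207.54/1e12 = 1721.962 PJ
Step 2: Q_rec = Q_s * RF = 1721.962 * 0.132 = 227.30 PJ
Q_rec = 227.30 PJ


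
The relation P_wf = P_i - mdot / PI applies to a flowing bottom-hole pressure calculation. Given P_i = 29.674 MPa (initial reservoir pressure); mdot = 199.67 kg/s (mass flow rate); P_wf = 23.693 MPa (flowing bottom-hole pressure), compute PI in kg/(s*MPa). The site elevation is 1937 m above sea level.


PI = mdot / (P_i - P_wf)
PI = 199.67 / (29.674 - 23.693)
PI = 33.384 kg/(s*MPa)


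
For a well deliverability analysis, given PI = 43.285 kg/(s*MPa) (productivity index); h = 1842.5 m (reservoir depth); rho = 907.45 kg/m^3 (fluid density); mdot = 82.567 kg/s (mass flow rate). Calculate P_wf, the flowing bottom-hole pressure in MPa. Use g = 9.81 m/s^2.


Step 1: P_i = rho*g*h/1e6 = 907.45*9.81*1842.5/1e6 = 16.40209 MPa
Step 2: P_wf = P_i - mdot/PI = 16.40209 - 82.567/43.285 = 14.495 MPa
P_wf = 14.495 MPa


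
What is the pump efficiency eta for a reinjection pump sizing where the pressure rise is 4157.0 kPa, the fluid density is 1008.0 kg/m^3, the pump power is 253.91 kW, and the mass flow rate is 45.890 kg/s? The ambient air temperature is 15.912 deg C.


eta = mdot * dP / (rho * P_pump)
eta = 45.890 * 4157.0 / (1008.0 * 253.91)
eta = 0.74535


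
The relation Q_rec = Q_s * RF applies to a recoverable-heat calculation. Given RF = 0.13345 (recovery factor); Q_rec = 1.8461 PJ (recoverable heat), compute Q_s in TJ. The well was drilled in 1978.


Q_s = Q_rec / RF
Q_s = 1.8461 / 0.13345
Q_s = 13.83365 PJ
Convert: 13.83365 PJ * 1000.0 = 13834 TJ
Q_s = 13834 TJ


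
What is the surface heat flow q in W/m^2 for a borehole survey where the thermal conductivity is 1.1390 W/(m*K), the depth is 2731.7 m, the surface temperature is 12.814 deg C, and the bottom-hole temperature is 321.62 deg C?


Step 1: grad = (T_d - T_surf)/d * 1000 = (321.62 - 12.814)/2731.7 * 1000 = 113.0454 deg C/km
Step 2: q = k * grad / 1000 = 1.139 * 113.0454 / 1000 = 0.12876 W/m^2
q = 0.12876 W/m^2


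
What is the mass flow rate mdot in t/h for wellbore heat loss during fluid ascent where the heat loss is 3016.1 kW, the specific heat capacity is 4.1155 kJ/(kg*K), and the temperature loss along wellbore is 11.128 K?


mdot = Q_loss / (cp * dT)
mdot = 3016.1 / (4.1155 * 11.128)
mdot = 65.85762 kg/s
Convert: 65.85762 kg/s * 3.6 = 237.09 t/h
mdot = 237.09 t/h


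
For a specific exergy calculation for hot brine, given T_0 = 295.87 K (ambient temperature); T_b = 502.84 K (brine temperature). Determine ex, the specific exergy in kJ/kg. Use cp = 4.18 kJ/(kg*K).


ex = cp * ((T_b - T_0) - T_0 * ln(T_b/T_0))
ex = 4.18 * ((502.84 - 295.87) - 295.87 * ln(502.84/295.87))
ex = 209.23 kJ/kg


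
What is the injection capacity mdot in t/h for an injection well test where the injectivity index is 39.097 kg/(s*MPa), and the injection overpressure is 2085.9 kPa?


mdot = II * dP / 1000
mdot = 39.097 * 2085.9 / 1000
mdot = 81.55243 kg/s
Convert: 81.55243 kg/s * 3.6 = 293.59 t/h
mdot = 293.59 t/h


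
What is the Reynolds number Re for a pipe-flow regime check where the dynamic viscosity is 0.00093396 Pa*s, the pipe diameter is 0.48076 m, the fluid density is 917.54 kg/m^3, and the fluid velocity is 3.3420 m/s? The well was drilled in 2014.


Re = rho * vel * D / mu
Re = 917.54 * 3.3420 * 0.48076 / 0.00093396
Re = 1.5785e+06


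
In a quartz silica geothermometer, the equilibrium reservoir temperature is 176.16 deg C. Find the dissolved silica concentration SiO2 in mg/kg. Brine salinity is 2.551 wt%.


SiO2 = 10^(5.19 - 1309/(T_eq + 273.15))
SiO2 = 10^(5.19 - 1309/(176.16 + 273.15))
SiO2 = 189.08 mg/kg


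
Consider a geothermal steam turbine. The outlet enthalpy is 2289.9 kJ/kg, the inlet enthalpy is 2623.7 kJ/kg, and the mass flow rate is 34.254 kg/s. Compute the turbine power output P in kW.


P = mdot * (h_in - h_out) / 1000
P = 34.254 * (2623.7 - 2289.9) / 1000
P = 11.43399 MW
Convert: 11.43399 MW * 1000.0 = 11434 kW
P = 11434 kW


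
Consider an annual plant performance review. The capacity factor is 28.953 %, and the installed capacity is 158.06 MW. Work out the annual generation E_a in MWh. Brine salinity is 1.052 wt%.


E_a = CF / 100 * cap * 8760
E_a = 28.953 / 100 * 158.06 * 8760
E_a = 4.0088e+05 MWh


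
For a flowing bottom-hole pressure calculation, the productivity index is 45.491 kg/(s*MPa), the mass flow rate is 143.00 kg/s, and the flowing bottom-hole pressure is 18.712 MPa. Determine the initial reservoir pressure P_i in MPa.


P_i = P_wf + mdot / PI
P_i = 18.712 + 143.00 / 45.491
P_i = 21.855 MPa


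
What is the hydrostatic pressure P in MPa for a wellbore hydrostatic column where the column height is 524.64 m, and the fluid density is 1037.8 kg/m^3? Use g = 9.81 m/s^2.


P = rho * g * h / 1e6
P = 1037.8 * 9.81 * 524.64 / 1e6
P = 5.3413 MPa


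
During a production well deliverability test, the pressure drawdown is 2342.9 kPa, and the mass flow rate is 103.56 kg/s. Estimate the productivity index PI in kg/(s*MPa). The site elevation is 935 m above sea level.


PI = mdot * 1000 / dP
PI = 103.56 * 1000 / 2342.9
PI = 44.202 kg/(s*MPa)


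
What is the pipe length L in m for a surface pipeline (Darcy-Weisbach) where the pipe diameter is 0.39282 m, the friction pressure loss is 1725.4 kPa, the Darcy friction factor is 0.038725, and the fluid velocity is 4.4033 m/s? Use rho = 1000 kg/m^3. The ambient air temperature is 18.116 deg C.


L = dP*1000*D / (f*rho*vel^2/2)
L = 1725.4*1000*0.39282 / (0.038725*1000*4.4033^2/2)
L = 1805.4 m


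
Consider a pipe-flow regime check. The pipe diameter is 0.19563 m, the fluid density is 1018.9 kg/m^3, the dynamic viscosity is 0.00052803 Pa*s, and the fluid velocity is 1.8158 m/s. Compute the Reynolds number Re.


Re = rho * vel * D / mu
Re = 1018.9 * 1.8158 * 0.19563 / 0.00052803
Re = 6.8545e+05


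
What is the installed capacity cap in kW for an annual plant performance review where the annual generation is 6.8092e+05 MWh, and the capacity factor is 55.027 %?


cap = E_a / (CF/100 * 8760)
cap = 6.8092e+05 / (55.027/100 * 8760)
cap = 141.2590 MW
Convert: 141.2590 MW * 1000.0 = 1.4126e+05 kW
cap = 1.4126e+05 kW


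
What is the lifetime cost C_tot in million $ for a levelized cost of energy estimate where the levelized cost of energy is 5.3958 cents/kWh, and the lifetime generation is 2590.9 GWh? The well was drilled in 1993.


C_tot = LCOE / 100 * E_tot
C_tot = 5.3958 / 100 * 2590.9
C_tot = 139.80 million $


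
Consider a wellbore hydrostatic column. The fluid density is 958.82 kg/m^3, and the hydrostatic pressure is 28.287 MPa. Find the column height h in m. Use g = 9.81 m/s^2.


h = P * 1e6 / (g * rho)
h = 28.287 * 1e6 / (9.81 * 958.82)
h = 3007.3 m


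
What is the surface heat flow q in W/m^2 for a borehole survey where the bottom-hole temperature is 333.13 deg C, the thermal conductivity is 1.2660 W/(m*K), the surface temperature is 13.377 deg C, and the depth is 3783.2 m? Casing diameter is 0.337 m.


Step 1: grad = (T_d - T_surf)/d * 1000 = (333.13 - 13.377)/3783.2 * 1000 = 84.51919 deg C/km
Step 2: q = k * grad / 1000 = 1.266 * 84.51919 / 1000 = 0.10700 W/m^2
q = 0.10700 W/m^2


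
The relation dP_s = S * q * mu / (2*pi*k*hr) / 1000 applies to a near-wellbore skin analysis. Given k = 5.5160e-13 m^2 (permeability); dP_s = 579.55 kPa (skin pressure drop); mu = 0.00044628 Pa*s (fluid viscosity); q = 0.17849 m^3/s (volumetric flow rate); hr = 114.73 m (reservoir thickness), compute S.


S = dP_s * 1000 * 2*pi*k*hr / (q*mu)
S = 579.55 * 1000 * 2*pi*5.5160e-13*114.73 / (0.17849*0.00044628)
S = 2.8930


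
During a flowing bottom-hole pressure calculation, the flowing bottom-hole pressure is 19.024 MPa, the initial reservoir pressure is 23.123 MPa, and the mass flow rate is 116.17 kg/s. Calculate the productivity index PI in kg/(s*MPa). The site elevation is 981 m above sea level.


PI = mdot / (P_i - P_wf)
PI = 116.17 / (23.123 - 19.024)
PI = 28.341 kg/(s*MPa)


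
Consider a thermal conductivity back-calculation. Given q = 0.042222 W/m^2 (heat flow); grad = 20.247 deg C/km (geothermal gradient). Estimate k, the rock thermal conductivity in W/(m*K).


k = q / (grad / 1000)
k = 0.042222 / (20.247 / 1000)
k = 2.0853 W/(m*K)


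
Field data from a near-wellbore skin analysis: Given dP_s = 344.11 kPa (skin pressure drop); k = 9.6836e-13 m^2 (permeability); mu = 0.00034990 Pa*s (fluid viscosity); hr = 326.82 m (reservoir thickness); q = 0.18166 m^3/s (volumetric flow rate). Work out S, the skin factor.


S = dP_s * 1000 * 2*pi*k*hr / (q*mu)
S = 344.11 * 1000 * 2*pi*9.6836e-13*326.82 / (0.18166*0.00034990)
S = 10.765


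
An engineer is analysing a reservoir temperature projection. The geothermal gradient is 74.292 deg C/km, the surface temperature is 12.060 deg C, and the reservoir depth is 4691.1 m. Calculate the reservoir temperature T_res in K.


T_res = T_surf + grad * d / 1000
T_res = 12.060 + 74.292 * 4691.1 / 1000
T_res = 360.5712 deg C
Convert to K: 360.5712 + 273.15 = 633.72 K
T_res = 633.72 K


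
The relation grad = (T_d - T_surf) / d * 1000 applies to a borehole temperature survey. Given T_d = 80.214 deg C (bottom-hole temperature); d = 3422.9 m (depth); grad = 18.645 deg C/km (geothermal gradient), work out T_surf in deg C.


T_surf = T_d - grad * d / 1000
T_surf = 80.214 - 18.645 * 3422.9 / 1000
T_surf = 16.394 deg C


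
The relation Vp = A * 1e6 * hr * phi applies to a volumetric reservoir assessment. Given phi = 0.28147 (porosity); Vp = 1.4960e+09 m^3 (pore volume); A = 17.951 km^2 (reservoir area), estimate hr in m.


hr = Vp / (A * 1e6 * phi)
hr = 1.4960e+09 / (17.951 * 1e6 * 0.28147)
hr = 296.08 m


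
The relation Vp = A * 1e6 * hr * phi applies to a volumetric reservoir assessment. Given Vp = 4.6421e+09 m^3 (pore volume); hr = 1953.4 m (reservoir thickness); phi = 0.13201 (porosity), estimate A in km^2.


A = Vp / (1e6 * hr * phi)
A = 4.6421e+09 / (1e6 * 1953.4 * 0.13201)
A = 18.002 km^2


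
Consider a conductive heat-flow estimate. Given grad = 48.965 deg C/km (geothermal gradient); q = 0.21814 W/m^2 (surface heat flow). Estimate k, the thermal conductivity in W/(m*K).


k = q * 1000 / grad
k = 0.21814 * 1000 / 48.965
k = 4.4550 W/(m*K)


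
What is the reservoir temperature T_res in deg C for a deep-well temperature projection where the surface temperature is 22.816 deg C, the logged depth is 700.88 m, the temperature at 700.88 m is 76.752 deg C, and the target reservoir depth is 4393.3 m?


Step 1: grad = (T_d1 - T_surf)/d1 * 1000 = (76.752 - 22.816)/700.88 * 1000 = 76.95469 deg C/km
Step 2: T_res = T_surf + grad*d2/1000 = 22.816 + 76.95469*4393.3/1000 = 360.90 deg C
T_res = 360.90 deg C


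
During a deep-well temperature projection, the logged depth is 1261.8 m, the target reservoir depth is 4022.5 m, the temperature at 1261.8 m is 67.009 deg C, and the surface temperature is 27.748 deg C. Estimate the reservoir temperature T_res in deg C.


Step 1: grad = (T_d1 - T_surf)/d1 * 1000 = (67.009 - 27.748)/1261.8 * 1000 = 31.11507 deg C/km
Step 2: T_res = T_surf + grad*d2/1000 = 27.748 + 31.11507*4022.5/1000 = 152.91 deg C
T_res = 152.91 deg C


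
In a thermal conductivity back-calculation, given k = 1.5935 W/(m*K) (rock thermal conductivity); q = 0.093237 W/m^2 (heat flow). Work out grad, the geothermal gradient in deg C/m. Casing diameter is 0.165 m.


grad = q / k * 1000
grad = 0.093237 / 1.5935 * 1000
grad = 58.51083 deg C/km
Convert: 58.51083 deg C/km * 0.001 = 0.058511 deg C/m
grad = 0.058511 deg C/m


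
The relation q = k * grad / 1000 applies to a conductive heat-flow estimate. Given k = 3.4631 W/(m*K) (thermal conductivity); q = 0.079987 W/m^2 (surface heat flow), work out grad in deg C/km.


grad = q * 1000 / k
grad = 0.079987 * 1000 / 3.4631
grad = 23.097 deg C/km


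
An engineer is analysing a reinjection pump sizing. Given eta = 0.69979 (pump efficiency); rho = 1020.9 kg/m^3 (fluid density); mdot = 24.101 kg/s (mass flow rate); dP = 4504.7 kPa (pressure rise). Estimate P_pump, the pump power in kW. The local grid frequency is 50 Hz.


P_pump = mdot * dP / (rho * eta)
P_pump = 24.101 * 4504.7 / (1020.9 * 0.69979)
P_pump = 151.97 kW


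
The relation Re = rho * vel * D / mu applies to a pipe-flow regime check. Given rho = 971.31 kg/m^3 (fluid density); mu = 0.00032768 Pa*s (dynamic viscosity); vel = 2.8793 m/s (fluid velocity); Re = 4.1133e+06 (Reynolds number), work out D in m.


D = Re * mu / (rho * vel)
D = 4.1133e+06 * 0.00032768 / (971.31 * 2.8793)
D = 0.48194 m


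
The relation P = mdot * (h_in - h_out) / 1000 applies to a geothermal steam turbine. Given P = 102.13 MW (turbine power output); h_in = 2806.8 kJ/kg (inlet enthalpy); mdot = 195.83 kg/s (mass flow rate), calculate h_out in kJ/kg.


h_out = h_in - P * 1000 / mdot
h_out = 2806.8 - 102.13 * 1000 / 195.83
h_out = 2285.3 kJ/kg


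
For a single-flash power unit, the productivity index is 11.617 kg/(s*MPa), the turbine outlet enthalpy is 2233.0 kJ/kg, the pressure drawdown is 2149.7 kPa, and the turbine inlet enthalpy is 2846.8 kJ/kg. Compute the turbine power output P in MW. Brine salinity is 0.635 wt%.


Step 1: mdot = PI * dP / 1000 = 11.617 * 2149.7 / 1000 = 24.97306 kg/s
Step 2: P = mdot*(h_in - h_out)/1000 = 24.97306*(2846.8 - 2233.0)/1000 = 15.328 MW
P = 15.328 MW


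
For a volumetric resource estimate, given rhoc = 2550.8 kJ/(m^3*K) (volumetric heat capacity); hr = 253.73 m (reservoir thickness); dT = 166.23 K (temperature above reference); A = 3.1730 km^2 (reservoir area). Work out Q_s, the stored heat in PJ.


Step 1: Vr = A*1e6*hr = 3.173*1e6*253.73 = 8.050853e+08 m^3
Step 2: Q_s = Vr*rhoc*dT/1e12 = 8.050853e+08*2550.8*166.23/1e12 = 341.37 PJ
Q_s = 341.37 PJ


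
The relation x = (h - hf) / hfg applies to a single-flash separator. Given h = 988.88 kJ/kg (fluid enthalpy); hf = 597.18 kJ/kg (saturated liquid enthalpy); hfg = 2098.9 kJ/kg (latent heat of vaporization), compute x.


x = (h - hf) / hfg
x = (988.88 - 597.18) / 2098.9
x = 0.18662


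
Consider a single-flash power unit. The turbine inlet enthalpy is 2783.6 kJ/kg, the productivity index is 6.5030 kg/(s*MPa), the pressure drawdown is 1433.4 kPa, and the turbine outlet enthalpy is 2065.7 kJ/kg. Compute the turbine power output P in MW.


Step 1: mdot = PI * dP / 1000 = 6.503 * 1433.4 / 1000 = 9.321400 kg/s
Step 2: P = mdot*(h_in - h_out)/1000 = 9.321400*(2783.6 - 2065.7)/1000 = 6.6918 MW
P = 6.6918 MW


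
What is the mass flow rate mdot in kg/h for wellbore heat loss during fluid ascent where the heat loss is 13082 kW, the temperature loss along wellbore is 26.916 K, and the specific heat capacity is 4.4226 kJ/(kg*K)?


mdot = Q_loss / (cp * dT)
mdot = 13082 / (4.4226 * 26.916)
mdot = 109.8970 kg/s
Convert: 109.8970 kg/s * 3600.0 = 3.9563e+05 kg/h
mdot = 3.9563e+05 kg/h


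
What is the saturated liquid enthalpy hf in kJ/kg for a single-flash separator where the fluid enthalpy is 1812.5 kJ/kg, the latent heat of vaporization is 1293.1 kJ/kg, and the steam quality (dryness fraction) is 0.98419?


hf = h - x * hfg
hf = 1812.5 - 0.98419 * 1293.1
hf = 539.84 kJ/kg


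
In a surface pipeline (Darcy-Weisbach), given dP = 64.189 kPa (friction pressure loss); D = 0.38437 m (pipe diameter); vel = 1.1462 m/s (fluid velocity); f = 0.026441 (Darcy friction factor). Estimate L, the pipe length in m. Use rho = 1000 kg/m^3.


L = dP*1000*D / (f*rho*vel^2/2)
L = 64.189*1000*0.38437 / (0.026441*1000*1.1462^2/2)
L = 1420.5 m


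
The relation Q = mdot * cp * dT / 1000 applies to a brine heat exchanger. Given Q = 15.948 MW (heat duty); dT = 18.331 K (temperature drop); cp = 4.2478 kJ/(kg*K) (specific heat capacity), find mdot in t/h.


mdot = Q * 1000 / (cp * dT)
mdot = 15.948 * 1000 / (4.2478 * 18.331)
mdot = 204.8123 kg/s
Convert: 204.8123 kg/s * 3.6 = 737.32 t/h
mdot = 737.32 t/h


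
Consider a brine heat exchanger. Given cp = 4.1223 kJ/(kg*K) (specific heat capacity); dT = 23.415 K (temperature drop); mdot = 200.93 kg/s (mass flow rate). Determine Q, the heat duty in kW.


Q = mdot * cp * dT / 1000
Q = 200.93 * 4.1223 * 23.415 / 1000
Q = 19.39450 MW
Convert: 19.39450 MW * 1000.0 = 19394 kW
Q = 19394 kW


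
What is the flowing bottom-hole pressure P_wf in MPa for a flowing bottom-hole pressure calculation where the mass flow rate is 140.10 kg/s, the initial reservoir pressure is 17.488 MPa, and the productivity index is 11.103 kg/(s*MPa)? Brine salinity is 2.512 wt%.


P_wf = P_i - mdot / PI
P_wf = 17.488 - 140.10 / 11.103
P_wf = 4.8698 MPa


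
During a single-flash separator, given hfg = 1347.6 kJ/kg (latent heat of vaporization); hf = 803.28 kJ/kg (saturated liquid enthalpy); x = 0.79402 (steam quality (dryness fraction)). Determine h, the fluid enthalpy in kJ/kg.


h = hf + x * hfg
h = 803.28 + 0.79402 * 1347.6
h = 1873.3 kJ/kg


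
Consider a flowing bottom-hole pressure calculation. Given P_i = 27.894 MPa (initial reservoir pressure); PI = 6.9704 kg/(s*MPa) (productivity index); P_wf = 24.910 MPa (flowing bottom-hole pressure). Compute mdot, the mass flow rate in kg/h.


mdot = (P_i - P_wf) * PI
mdot = (27.894 - 24.910) * 6.9704
mdot = 20.79967 kg/s
Convert: 20.79967 kg/s * 3600.0 = 74879 kg/h
mdot = 74879 kg/h


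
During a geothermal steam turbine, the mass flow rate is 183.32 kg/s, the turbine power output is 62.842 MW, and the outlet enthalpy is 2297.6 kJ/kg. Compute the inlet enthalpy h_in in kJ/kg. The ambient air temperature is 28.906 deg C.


h_in = h_out + P * 1000 / mdot
h_in = 2297.6 + 62.842 * 1000 / 183.32
h_in = 2640.4 kJ/kg


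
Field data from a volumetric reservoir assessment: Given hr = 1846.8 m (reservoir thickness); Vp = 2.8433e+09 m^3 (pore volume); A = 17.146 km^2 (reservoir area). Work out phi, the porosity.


phi = Vp / (A * 1e6 * hr)
phi = 2.8433e+09 / (17.146 * 1e6 * 1846.8)
phi = 0.089792


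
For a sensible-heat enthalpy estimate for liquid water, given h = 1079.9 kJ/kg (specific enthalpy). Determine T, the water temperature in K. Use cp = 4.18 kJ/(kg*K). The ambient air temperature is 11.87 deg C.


T = h / cp
T = 1079.9 / 4.18
T = 258.3493 deg C
Convert to K: 258.3493 + 273.15 = 531.50 K
T = 531.50 K


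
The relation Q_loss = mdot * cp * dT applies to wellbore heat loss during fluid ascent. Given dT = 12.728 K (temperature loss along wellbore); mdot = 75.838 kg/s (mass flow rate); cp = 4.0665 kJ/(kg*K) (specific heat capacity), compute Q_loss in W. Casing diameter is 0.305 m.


Q_loss = mdot * cp * dT
Q_loss = 75.838 * 4.0665 * 12.728
Q_loss = 3925.254 kW
Convert: 3925.254 kW * 1000.0 = 3.9253e+06 W
Q_loss = 3.9253e+06 W


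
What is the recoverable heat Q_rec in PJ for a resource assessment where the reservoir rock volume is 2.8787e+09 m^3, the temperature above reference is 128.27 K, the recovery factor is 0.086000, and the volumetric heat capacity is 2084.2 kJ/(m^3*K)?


Step 1: Q_s = Vr*rhoc*dT/1e12 = 2.8787e+09*2084.2*128.27/1e12 = 769.5926 PJ
Step 2: Q_rec = Q_s * RF = 769.5926 * 0.086 = 66.185 PJ
Q_rec = 66.185 PJ


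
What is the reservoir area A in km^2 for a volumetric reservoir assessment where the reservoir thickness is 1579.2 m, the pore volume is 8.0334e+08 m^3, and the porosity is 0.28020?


A = Vp / (1e6 * hr * phi)
A = 8.0334e+08 / (1e6 * 1579.2 * 0.28020)
A = 1.8155 km^2


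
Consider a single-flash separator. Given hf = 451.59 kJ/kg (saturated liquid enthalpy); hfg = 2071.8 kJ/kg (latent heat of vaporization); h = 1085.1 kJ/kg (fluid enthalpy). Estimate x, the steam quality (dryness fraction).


x = (h - hf) / hfg
x = (1085.1 - 451.59) / 2071.8
x = 0.30578


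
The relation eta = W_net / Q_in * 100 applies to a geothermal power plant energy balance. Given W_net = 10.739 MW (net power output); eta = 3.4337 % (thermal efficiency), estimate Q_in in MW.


Q_in = W_net / (eta / 100)
Q_in = 10.739 / (3.4337 / 100)
Q_in = 312.75 MW


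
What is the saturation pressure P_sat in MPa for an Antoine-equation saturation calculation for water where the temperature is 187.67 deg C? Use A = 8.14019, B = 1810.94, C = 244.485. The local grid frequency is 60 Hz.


P_sat = 10^(A - B/(C + T)) / 760 * 0.101325
P_sat = 10^(8.14019 - 1810.94/(244.485 + 187.67)) / 760 * 0.101325
P_sat = 1.1874 MPa


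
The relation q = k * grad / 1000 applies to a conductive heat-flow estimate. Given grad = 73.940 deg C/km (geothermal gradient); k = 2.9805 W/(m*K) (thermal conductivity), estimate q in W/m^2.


q = k * grad / 1000
q = 2.9805 * 73.940 / 1000
q = 0.22038 W/m^2


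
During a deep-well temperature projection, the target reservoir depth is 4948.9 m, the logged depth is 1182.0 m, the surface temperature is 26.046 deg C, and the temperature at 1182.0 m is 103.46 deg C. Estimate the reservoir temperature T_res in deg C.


Step 1: grad = (T_d1 - T_surf)/d1 * 1000 = (103.46 - 26.046)/1182.0 * 1000 = 65.49408 deg C/km
Step 2: T_res = T_surf + grad*d2/1000 = 26.046 + 65.49408*4948.9/1000 = 350.17 deg C
T_res = 350.17 deg C


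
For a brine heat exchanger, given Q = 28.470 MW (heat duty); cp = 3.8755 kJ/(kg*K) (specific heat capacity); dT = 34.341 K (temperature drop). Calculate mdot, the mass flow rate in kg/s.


mdot = Q * 1000 / (cp * dT)
mdot = 28.470 * 1000 / (3.8755 * 34.341)
mdot = 213.92 kg/s


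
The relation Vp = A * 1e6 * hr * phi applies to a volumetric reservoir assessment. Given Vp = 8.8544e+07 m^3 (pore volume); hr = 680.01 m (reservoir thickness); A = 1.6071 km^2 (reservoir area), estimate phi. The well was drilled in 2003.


phi = Vp / (A * 1e6 * hr)
phi = 8.8544e+07 / (1.6071 * 1e6 * 680.01)
phi = 0.081022


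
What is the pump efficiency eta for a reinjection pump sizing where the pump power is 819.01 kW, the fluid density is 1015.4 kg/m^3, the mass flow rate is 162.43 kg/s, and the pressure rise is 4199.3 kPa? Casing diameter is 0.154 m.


eta = mdot * dP / (rho * P_pump)
eta = 162.43 * 4199.3 / (1015.4 * 819.01)
eta = 0.82019


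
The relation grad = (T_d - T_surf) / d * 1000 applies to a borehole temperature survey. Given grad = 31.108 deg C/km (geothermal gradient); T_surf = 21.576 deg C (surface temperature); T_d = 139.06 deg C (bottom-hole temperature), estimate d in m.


d = (T_d - T_surf) / grad * 1000
d = (139.06 - 21.576) / 31.108 * 1000
d = 3776.6 m


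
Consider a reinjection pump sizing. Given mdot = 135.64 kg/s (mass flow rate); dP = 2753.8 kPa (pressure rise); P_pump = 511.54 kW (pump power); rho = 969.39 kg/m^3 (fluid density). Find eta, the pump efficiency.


eta = mdot * dP / (rho * P_pump)
eta = 135.64 * 2753.8 / (969.39 * 511.54)
eta = 0.75326


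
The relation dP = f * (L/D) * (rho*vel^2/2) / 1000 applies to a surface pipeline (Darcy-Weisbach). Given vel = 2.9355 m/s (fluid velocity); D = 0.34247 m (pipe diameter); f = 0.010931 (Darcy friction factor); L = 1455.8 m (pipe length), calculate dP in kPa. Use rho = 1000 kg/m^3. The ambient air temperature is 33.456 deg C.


dP = f * (L/D) * (rho*vel^2/2) / 1000
dP = 0.010931 * (1455.8/0.34247) * (1000*2.9355^2/2) / 1000
dP = 200.20 kPa


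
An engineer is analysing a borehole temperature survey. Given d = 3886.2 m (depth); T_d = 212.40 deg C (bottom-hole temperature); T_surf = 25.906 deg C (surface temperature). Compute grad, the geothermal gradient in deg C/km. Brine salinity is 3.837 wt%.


grad = (T_d - T_surf) / d * 1000
grad = (212.40 - 25.906) / 3886.2 * 1000
grad = 47.989 deg C/km


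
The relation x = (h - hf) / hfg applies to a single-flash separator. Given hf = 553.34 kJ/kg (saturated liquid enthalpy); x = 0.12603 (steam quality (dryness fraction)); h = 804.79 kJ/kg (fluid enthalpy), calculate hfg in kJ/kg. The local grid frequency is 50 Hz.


hfg = (h - hf) / x
hfg = (804.79 - 553.34) / 0.12603
hfg = 1995.2 kJ/kg


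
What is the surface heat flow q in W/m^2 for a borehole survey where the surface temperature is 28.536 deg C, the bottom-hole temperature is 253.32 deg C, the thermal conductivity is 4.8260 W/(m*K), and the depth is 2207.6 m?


Step 1: grad = (T_d - T_surf)/d * 1000 = (253.32 - 28.536)/2207.6 * 1000 = 101.8228 deg C/km
Step 2: q = k * grad / 1000 = 4.826 * 101.8228 / 1000 = 0.49140 W/m^2
q = 0.49140 W/m^2


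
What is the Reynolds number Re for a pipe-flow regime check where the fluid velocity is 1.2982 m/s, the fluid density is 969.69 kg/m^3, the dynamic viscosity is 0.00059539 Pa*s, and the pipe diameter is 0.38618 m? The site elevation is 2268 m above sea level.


Re = rho * vel * D / mu
Re = 969.69 * 1.2982 * 0.38618 / 0.00059539
Re = 8.1651e+05


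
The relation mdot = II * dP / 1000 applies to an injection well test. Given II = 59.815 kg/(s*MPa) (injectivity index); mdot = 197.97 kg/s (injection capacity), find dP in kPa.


dP = mdot * 1000 / II
dP = 197.97 * 1000 / 59.815
dP = 3309.7 kPa


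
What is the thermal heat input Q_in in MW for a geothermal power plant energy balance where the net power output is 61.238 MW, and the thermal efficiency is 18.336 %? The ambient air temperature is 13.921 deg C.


Q_in = W_net / (eta / 100)
Q_in = 61.238 / (18.336 / 100)
Q_in = 333.98 MW


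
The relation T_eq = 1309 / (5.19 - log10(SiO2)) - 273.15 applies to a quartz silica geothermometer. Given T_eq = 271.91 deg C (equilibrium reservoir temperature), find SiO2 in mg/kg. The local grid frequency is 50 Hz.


SiO2 = 10^(5.19 - 1309/(T_eq + 273.15))
SiO2 = 10^(5.19 - 1309/(271.91 + 273.15))
SiO2 = 614.37 mg/kg


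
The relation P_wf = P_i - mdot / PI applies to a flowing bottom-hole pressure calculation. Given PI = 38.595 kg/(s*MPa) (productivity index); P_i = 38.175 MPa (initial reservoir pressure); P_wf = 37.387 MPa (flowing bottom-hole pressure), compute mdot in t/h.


mdot = (P_i - P_wf) * PI
mdot = (38.175 - 37.387) * 38.595
mdot = 30.41286 kg/s
Convert: 30.41286 kg/s * 3.6 = 109.49 t/h
mdot = 109.49 t/h


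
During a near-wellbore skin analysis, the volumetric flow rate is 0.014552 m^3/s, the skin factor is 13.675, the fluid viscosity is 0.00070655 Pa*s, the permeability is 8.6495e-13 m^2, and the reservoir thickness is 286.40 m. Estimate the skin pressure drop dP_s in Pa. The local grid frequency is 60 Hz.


dP_s = S * q * mu / (2*pi*k*hr) / 1000
dP_s = 13.675 * 0.014552 * 0.00070655 / (2*pi*8.6495e-13*286.40) / 1000
dP_s = 90.33354 kPa
Convert: 90.33354 kPa * 1000.0 = 90334 Pa
dP_s = 90334 Pa


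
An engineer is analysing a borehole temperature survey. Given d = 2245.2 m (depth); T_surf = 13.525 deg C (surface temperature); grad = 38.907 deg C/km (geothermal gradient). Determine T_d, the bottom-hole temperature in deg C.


T_d = T_surf + grad * d / 1000
T_d = 13.525 + 38.907 * 2245.2 / 1000
T_d = 100.88 deg C


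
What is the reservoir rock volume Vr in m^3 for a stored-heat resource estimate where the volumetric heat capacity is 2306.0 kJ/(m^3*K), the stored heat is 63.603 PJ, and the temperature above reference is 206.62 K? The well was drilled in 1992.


Vr = Q_s * 1e12 / (rhoc * dT)
Vr = 63.603 * 1e12 / (2306.0 * 206.62)
Vr = 1.3349e+08 m^3


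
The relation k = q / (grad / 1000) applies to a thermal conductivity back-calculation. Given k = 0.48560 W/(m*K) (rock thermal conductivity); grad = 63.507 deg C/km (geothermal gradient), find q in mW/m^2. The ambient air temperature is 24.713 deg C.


q = k * grad / 1000
q = 0.48560 * 63.507 / 1000
q = 0.03083900 W/m^2
Convert: 0.03083900 W/m^2 * 1000.0 = 30.839 mW/m^2
q = 30.839 mW/m^2


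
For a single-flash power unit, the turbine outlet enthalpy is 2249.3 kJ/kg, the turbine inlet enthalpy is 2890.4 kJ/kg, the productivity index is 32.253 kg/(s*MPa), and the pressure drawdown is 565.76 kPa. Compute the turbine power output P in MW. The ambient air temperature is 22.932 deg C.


Step 1: mdot = PI * dP / 1000 = 32.253 * 565.76 / 1000 = 18.24746 kg/s
Step 2: P = mdot*(h_in - h_out)/1000 = 18.24746*(2890.4 - 2249.3)/1000 = 11.698 MW
P = 11.698 MW


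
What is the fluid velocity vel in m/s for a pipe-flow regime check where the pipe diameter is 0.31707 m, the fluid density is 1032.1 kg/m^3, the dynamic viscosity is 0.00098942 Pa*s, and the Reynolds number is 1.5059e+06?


vel = Re * mu / (rho * D)
vel = 1.5059e+06 * 0.00098942 / (1032.1 * 0.31707)
vel = 4.5530 m/s


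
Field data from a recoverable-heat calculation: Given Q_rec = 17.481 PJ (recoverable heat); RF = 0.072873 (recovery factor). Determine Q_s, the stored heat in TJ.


Q_s = Q_rec / RF
Q_s = 17.481 / 0.072873
Q_s = 239.8831 PJ
Convert: 239.8831 PJ * 1000.0 = 2.3988e+05 TJ
Q_s = 2.3988e+05 TJ


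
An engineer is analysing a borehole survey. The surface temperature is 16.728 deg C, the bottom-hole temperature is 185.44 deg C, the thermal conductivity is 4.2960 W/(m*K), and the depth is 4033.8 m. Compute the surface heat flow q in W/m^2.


Step 1: grad = (T_d - T_surf)/d * 1000 = (185.44 - 16.728)/4033.8 * 1000 = 41.82458 deg C/km
Step 2: q = k * grad / 1000 = 4.296 * 41.82458 / 1000 = 0.17968 W/m^2
q = 0.17968 W/m^2


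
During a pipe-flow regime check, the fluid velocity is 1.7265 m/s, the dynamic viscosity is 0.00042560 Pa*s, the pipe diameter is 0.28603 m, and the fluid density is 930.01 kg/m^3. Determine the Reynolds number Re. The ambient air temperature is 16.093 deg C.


Re = rho * vel * D / mu
Re = 930.01 * 1.7265 * 0.28603 / 0.00042560
Re = 1.0791e+06


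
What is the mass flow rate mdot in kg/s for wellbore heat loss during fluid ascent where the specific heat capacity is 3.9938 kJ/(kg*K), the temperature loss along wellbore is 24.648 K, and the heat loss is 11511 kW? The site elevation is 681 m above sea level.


mdot = Q_loss / (cp * dT)
mdot = 11511 / (3.9938 * 24.648)
mdot = 116.94 kg/s


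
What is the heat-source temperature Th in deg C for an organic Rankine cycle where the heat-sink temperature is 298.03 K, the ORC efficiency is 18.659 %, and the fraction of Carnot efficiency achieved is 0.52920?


Th = Tc / (1 - (eta_orc/100)/f)
Th = 298.03 / (1 - (18.659/100)/0.52920)
Th = 460.3411 K
Convert to deg C: 460.3411 - 273.15 = 187.19 deg C
Th = 187.19 deg C


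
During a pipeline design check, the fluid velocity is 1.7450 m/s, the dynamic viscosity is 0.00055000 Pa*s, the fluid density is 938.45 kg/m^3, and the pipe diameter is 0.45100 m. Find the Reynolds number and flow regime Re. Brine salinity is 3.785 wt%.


Step 1: Re = rho*vel*D/mu = 938.45*1.745*0.451/0.00055 = 1.3428e+06
Step 2: Re = 1.3428e+06 > 4000, so flow is turbulent.
Re = 1.3428e+06 (turbulent)


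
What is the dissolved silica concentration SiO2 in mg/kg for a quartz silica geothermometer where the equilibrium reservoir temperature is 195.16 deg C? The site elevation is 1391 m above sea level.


SiO2 = 10^(5.19 - 1309/(T_eq + 273.15))
SiO2 = 10^(5.19 - 1309/(195.16 + 273.15))
SiO2 = 248.22 mg/kg


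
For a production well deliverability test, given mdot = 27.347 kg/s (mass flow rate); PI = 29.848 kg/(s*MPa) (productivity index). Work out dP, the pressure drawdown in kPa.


dP = mdot * 1000 / PI
dP = 27.347 * 1000 / 29.848
dP = 916.21 kPa


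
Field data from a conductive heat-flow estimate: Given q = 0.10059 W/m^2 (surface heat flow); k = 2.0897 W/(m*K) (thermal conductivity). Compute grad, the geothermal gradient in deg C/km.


grad = q * 1000 / k
grad = 0.10059 * 1000 / 2.0897
grad = 48.136 deg C/km


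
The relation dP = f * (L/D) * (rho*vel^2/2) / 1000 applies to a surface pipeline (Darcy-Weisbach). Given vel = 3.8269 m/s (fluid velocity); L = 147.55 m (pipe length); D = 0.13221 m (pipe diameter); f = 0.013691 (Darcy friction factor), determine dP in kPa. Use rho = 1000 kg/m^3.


dP = f * (L/D) * (rho*vel^2/2) / 1000
dP = 0.013691 * (147.55/0.13221) * (1000*3.8269^2/2) / 1000
dP = 111.89 kPa


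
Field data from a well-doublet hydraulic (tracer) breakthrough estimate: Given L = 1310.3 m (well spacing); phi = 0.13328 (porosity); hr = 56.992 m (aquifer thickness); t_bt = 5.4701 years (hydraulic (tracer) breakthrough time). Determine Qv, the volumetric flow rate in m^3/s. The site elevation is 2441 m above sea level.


Qv = pi*hr*phi*L^2 / (3*t_bt*365.25*86400)
Qv = pi*56.992*0.13328*1310.3^2 / (3*5.4701*365.25*86400)
Qv = 0.079113 m^3/s


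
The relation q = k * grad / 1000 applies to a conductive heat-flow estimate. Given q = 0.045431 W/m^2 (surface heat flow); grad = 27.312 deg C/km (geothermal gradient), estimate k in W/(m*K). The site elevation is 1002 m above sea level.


k = q * 1000 / grad
k = 0.045431 * 1000 / 27.312
k = 1.6634 W/(m*K)


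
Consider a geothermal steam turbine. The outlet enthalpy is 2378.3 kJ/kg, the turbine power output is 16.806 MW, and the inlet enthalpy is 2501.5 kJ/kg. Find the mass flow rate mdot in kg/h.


mdot = P * 1000 / (h_in - h_out)
mdot = 16.806 * 1000 / (2501.5 - 2378.3)
mdot = 136.4123 kg/s
Convert: 136.4123 kg/s * 3600.0 = 4.9108e+05 kg/h
mdot = 4.9108e+05 kg/h


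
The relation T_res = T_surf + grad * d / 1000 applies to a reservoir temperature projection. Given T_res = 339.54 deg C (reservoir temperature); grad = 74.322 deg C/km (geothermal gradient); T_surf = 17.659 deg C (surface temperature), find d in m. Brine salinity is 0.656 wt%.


d = (T_res - T_surf) / grad * 1000
d = (339.54 - 17.659) / 74.322 * 1000
d = 4330.9 m


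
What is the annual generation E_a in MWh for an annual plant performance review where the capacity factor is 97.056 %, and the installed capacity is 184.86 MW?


E_a = CF / 100 * cap * 8760
E_a = 97.056 / 100 * 184.86 * 8760
E_a = 1.5717e+06 MWh


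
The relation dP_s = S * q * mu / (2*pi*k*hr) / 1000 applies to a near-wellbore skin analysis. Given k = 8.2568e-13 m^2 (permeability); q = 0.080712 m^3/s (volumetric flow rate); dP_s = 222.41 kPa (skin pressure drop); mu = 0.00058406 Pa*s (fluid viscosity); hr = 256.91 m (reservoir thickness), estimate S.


S = dP_s * 1000 * 2*pi*k*hr / (q*mu)
S = 222.41 * 1000 * 2*pi*8.2568e-13*256.91 / (0.080712*0.00058406)
S = 6.2883


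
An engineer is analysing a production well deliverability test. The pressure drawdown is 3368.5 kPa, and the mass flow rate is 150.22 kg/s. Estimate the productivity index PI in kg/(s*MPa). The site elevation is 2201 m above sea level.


PI = mdot * 1000 / dP
PI = 150.22 * 1000 / 3368.5
PI = 44.596 kg/(s*MPa)


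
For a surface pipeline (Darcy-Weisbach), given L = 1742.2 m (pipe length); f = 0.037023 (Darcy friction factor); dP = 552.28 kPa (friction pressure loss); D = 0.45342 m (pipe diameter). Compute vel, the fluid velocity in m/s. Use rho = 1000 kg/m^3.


vel = sqrt(dP*1000*2*D / (f*L*rho))
vel = sqrt(552.28*1000*2*0.45342 / (0.037023*1742.2*1000))
vel = 2.7865 m/s


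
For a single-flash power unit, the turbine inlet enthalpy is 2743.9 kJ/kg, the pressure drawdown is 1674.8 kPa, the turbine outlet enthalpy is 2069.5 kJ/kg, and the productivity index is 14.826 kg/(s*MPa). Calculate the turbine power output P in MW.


Step 1: mdot = PI * dP / 1000 = 14.826 * 1674.8 / 1000 = 24.83058 kg/s
Step 2: P = mdot*(h_in - h_out)/1000 = 24.83058*(2743.9 - 2069.5)/1000 = 16.746 MW
P = 16.746 MW
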